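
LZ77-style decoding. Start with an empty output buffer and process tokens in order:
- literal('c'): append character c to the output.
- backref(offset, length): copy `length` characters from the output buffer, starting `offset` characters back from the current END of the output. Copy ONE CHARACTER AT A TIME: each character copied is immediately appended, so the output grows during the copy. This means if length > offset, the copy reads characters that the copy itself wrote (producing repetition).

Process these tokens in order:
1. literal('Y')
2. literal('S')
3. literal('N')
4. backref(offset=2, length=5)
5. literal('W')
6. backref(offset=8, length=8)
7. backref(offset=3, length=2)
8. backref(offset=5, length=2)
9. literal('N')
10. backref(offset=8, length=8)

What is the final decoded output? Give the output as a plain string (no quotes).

Answer: YSNSNSNSWSNSNSNSWNSNSNNSWNSNSN

Derivation:
Token 1: literal('Y'). Output: "Y"
Token 2: literal('S'). Output: "YS"
Token 3: literal('N'). Output: "YSN"
Token 4: backref(off=2, len=5) (overlapping!). Copied 'SNSNS' from pos 1. Output: "YSNSNSNS"
Token 5: literal('W'). Output: "YSNSNSNSW"
Token 6: backref(off=8, len=8). Copied 'SNSNSNSW' from pos 1. Output: "YSNSNSNSWSNSNSNSW"
Token 7: backref(off=3, len=2). Copied 'NS' from pos 14. Output: "YSNSNSNSWSNSNSNSWNS"
Token 8: backref(off=5, len=2). Copied 'NS' from pos 14. Output: "YSNSNSNSWSNSNSNSWNSNS"
Token 9: literal('N'). Output: "YSNSNSNSWSNSNSNSWNSNSN"
Token 10: backref(off=8, len=8). Copied 'NSWNSNSN' from pos 14. Output: "YSNSNSNSWSNSNSNSWNSNSNNSWNSNSN"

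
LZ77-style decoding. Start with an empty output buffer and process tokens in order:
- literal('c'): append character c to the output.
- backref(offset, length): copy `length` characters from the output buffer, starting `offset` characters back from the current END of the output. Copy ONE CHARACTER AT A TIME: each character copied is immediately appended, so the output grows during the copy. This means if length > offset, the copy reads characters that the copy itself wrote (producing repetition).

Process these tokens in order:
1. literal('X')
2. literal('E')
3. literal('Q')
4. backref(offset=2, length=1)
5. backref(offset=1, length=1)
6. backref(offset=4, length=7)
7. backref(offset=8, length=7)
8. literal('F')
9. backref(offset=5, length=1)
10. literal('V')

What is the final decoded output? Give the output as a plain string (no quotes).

Token 1: literal('X'). Output: "X"
Token 2: literal('E'). Output: "XE"
Token 3: literal('Q'). Output: "XEQ"
Token 4: backref(off=2, len=1). Copied 'E' from pos 1. Output: "XEQE"
Token 5: backref(off=1, len=1). Copied 'E' from pos 3. Output: "XEQEE"
Token 6: backref(off=4, len=7) (overlapping!). Copied 'EQEEEQE' from pos 1. Output: "XEQEEEQEEEQE"
Token 7: backref(off=8, len=7). Copied 'EEQEEEQ' from pos 4. Output: "XEQEEEQEEEQEEEQEEEQ"
Token 8: literal('F'). Output: "XEQEEEQEEEQEEEQEEEQF"
Token 9: backref(off=5, len=1). Copied 'E' from pos 15. Output: "XEQEEEQEEEQEEEQEEEQFE"
Token 10: literal('V'). Output: "XEQEEEQEEEQEEEQEEEQFEV"

Answer: XEQEEEQEEEQEEEQEEEQFEV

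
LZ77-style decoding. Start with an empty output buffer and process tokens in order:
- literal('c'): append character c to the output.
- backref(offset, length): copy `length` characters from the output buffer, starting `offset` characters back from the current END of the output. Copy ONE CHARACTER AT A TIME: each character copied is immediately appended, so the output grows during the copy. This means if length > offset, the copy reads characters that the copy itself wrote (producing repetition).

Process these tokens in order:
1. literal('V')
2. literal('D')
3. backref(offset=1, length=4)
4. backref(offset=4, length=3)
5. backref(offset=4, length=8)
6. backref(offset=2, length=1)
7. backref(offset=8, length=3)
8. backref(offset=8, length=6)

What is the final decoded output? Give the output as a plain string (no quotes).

Answer: VDDDDDDDDDDDDDDDDDDDDDDDDDD

Derivation:
Token 1: literal('V'). Output: "V"
Token 2: literal('D'). Output: "VD"
Token 3: backref(off=1, len=4) (overlapping!). Copied 'DDDD' from pos 1. Output: "VDDDDD"
Token 4: backref(off=4, len=3). Copied 'DDD' from pos 2. Output: "VDDDDDDDD"
Token 5: backref(off=4, len=8) (overlapping!). Copied 'DDDDDDDD' from pos 5. Output: "VDDDDDDDDDDDDDDDD"
Token 6: backref(off=2, len=1). Copied 'D' from pos 15. Output: "VDDDDDDDDDDDDDDDDD"
Token 7: backref(off=8, len=3). Copied 'DDD' from pos 10. Output: "VDDDDDDDDDDDDDDDDDDDD"
Token 8: backref(off=8, len=6). Copied 'DDDDDD' from pos 13. Output: "VDDDDDDDDDDDDDDDDDDDDDDDDDD"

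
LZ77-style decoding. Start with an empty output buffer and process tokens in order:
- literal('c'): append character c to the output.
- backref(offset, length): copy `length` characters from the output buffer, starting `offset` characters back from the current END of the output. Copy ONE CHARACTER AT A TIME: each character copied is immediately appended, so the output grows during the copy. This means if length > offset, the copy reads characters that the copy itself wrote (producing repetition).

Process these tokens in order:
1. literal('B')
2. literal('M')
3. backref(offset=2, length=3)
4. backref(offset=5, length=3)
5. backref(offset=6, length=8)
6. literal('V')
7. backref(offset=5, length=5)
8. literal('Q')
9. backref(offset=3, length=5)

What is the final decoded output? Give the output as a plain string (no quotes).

Token 1: literal('B'). Output: "B"
Token 2: literal('M'). Output: "BM"
Token 3: backref(off=2, len=3) (overlapping!). Copied 'BMB' from pos 0. Output: "BMBMB"
Token 4: backref(off=5, len=3). Copied 'BMB' from pos 0. Output: "BMBMBBMB"
Token 5: backref(off=6, len=8) (overlapping!). Copied 'BMBBMBBM' from pos 2. Output: "BMBMBBMBBMBBMBBM"
Token 6: literal('V'). Output: "BMBMBBMBBMBBMBBMV"
Token 7: backref(off=5, len=5). Copied 'MBBMV' from pos 12. Output: "BMBMBBMBBMBBMBBMVMBBMV"
Token 8: literal('Q'). Output: "BMBMBBMBBMBBMBBMVMBBMVQ"
Token 9: backref(off=3, len=5) (overlapping!). Copied 'MVQMV' from pos 20. Output: "BMBMBBMBBMBBMBBMVMBBMVQMVQMV"

Answer: BMBMBBMBBMBBMBBMVMBBMVQMVQMV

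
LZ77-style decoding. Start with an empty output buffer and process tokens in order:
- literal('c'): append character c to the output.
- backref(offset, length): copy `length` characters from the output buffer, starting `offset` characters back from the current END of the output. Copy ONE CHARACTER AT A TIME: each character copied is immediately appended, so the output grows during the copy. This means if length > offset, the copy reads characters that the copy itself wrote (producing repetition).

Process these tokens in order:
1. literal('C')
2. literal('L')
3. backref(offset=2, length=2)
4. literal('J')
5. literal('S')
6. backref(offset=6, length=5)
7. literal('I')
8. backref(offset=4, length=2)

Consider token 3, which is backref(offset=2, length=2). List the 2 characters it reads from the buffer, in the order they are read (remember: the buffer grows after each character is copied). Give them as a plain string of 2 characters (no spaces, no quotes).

Answer: CL

Derivation:
Token 1: literal('C'). Output: "C"
Token 2: literal('L'). Output: "CL"
Token 3: backref(off=2, len=2). Buffer before: "CL" (len 2)
  byte 1: read out[0]='C', append. Buffer now: "CLC"
  byte 2: read out[1]='L', append. Buffer now: "CLCL"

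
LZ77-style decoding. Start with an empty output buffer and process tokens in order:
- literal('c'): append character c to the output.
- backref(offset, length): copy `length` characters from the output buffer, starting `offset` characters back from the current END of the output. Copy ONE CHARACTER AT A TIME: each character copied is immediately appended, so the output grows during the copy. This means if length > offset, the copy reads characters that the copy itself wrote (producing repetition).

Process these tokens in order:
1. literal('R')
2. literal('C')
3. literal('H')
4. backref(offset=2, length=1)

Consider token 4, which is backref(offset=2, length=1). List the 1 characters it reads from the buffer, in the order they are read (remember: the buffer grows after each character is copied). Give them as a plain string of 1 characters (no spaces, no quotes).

Answer: C

Derivation:
Token 1: literal('R'). Output: "R"
Token 2: literal('C'). Output: "RC"
Token 3: literal('H'). Output: "RCH"
Token 4: backref(off=2, len=1). Buffer before: "RCH" (len 3)
  byte 1: read out[1]='C', append. Buffer now: "RCHC"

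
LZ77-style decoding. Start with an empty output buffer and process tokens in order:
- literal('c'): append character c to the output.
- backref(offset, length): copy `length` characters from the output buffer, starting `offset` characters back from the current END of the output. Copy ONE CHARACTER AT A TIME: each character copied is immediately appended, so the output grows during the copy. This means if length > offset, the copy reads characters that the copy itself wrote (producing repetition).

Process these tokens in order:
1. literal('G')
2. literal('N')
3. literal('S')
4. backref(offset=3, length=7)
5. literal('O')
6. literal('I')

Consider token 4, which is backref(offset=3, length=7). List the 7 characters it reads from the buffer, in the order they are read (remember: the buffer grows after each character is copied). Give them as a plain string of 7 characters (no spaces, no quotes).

Token 1: literal('G'). Output: "G"
Token 2: literal('N'). Output: "GN"
Token 3: literal('S'). Output: "GNS"
Token 4: backref(off=3, len=7). Buffer before: "GNS" (len 3)
  byte 1: read out[0]='G', append. Buffer now: "GNSG"
  byte 2: read out[1]='N', append. Buffer now: "GNSGN"
  byte 3: read out[2]='S', append. Buffer now: "GNSGNS"
  byte 4: read out[3]='G', append. Buffer now: "GNSGNSG"
  byte 5: read out[4]='N', append. Buffer now: "GNSGNSGN"
  byte 6: read out[5]='S', append. Buffer now: "GNSGNSGNS"
  byte 7: read out[6]='G', append. Buffer now: "GNSGNSGNSG"

Answer: GNSGNSG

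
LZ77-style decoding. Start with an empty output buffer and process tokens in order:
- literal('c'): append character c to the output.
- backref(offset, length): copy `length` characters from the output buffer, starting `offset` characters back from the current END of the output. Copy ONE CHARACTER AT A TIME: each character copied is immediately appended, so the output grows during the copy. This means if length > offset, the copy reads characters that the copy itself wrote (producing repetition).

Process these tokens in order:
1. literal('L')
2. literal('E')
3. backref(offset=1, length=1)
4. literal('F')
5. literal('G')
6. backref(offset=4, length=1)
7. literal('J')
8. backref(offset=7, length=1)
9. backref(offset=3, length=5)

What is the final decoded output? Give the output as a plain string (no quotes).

Answer: LEEFGEJLEJLEJ

Derivation:
Token 1: literal('L'). Output: "L"
Token 2: literal('E'). Output: "LE"
Token 3: backref(off=1, len=1). Copied 'E' from pos 1. Output: "LEE"
Token 4: literal('F'). Output: "LEEF"
Token 5: literal('G'). Output: "LEEFG"
Token 6: backref(off=4, len=1). Copied 'E' from pos 1. Output: "LEEFGE"
Token 7: literal('J'). Output: "LEEFGEJ"
Token 8: backref(off=7, len=1). Copied 'L' from pos 0. Output: "LEEFGEJL"
Token 9: backref(off=3, len=5) (overlapping!). Copied 'EJLEJ' from pos 5. Output: "LEEFGEJLEJLEJ"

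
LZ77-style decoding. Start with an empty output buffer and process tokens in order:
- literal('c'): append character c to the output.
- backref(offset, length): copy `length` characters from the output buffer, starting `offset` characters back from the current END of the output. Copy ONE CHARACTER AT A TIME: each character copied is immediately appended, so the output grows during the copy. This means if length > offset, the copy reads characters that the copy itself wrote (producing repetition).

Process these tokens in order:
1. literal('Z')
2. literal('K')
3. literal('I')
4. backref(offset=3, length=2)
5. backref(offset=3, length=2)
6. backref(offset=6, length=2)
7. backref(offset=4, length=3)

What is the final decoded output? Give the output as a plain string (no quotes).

Token 1: literal('Z'). Output: "Z"
Token 2: literal('K'). Output: "ZK"
Token 3: literal('I'). Output: "ZKI"
Token 4: backref(off=3, len=2). Copied 'ZK' from pos 0. Output: "ZKIZK"
Token 5: backref(off=3, len=2). Copied 'IZ' from pos 2. Output: "ZKIZKIZ"
Token 6: backref(off=6, len=2). Copied 'KI' from pos 1. Output: "ZKIZKIZKI"
Token 7: backref(off=4, len=3). Copied 'IZK' from pos 5. Output: "ZKIZKIZKIIZK"

Answer: ZKIZKIZKIIZK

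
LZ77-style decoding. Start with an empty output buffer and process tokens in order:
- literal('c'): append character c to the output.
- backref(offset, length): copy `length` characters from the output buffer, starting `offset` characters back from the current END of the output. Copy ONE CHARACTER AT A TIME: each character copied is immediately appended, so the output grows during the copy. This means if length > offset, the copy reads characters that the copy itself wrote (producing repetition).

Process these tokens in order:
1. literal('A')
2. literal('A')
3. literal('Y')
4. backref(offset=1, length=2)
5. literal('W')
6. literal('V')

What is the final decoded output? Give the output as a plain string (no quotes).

Answer: AAYYYWV

Derivation:
Token 1: literal('A'). Output: "A"
Token 2: literal('A'). Output: "AA"
Token 3: literal('Y'). Output: "AAY"
Token 4: backref(off=1, len=2) (overlapping!). Copied 'YY' from pos 2. Output: "AAYYY"
Token 5: literal('W'). Output: "AAYYYW"
Token 6: literal('V'). Output: "AAYYYWV"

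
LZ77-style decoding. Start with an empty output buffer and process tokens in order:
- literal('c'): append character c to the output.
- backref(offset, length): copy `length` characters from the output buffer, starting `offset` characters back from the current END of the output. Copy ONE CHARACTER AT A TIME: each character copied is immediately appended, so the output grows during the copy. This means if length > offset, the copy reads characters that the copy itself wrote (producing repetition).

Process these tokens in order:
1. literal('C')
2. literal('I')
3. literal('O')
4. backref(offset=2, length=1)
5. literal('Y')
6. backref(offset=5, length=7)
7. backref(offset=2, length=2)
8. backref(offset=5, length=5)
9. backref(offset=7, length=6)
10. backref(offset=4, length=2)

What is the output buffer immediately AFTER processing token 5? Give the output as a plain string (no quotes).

Answer: CIOIY

Derivation:
Token 1: literal('C'). Output: "C"
Token 2: literal('I'). Output: "CI"
Token 3: literal('O'). Output: "CIO"
Token 4: backref(off=2, len=1). Copied 'I' from pos 1. Output: "CIOI"
Token 5: literal('Y'). Output: "CIOIY"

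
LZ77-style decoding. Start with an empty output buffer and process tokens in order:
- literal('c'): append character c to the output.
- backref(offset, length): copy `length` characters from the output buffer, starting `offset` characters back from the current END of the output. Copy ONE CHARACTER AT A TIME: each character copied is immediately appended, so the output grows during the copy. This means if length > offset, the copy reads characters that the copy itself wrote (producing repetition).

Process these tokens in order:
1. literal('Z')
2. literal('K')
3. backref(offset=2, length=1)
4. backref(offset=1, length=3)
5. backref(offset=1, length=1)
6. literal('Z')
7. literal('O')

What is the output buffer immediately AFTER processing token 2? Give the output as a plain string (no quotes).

Token 1: literal('Z'). Output: "Z"
Token 2: literal('K'). Output: "ZK"

Answer: ZK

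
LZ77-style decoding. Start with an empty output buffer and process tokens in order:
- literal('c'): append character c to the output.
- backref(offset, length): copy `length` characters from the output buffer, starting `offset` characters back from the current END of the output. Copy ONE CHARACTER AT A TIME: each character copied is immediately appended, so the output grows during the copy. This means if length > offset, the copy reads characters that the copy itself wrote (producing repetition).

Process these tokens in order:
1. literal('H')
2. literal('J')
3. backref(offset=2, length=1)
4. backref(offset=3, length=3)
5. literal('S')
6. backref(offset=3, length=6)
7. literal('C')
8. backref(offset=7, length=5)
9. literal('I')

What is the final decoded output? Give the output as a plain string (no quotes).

Token 1: literal('H'). Output: "H"
Token 2: literal('J'). Output: "HJ"
Token 3: backref(off=2, len=1). Copied 'H' from pos 0. Output: "HJH"
Token 4: backref(off=3, len=3). Copied 'HJH' from pos 0. Output: "HJHHJH"
Token 5: literal('S'). Output: "HJHHJHS"
Token 6: backref(off=3, len=6) (overlapping!). Copied 'JHSJHS' from pos 4. Output: "HJHHJHSJHSJHS"
Token 7: literal('C'). Output: "HJHHJHSJHSJHSC"
Token 8: backref(off=7, len=5). Copied 'JHSJH' from pos 7. Output: "HJHHJHSJHSJHSCJHSJH"
Token 9: literal('I'). Output: "HJHHJHSJHSJHSCJHSJHI"

Answer: HJHHJHSJHSJHSCJHSJHI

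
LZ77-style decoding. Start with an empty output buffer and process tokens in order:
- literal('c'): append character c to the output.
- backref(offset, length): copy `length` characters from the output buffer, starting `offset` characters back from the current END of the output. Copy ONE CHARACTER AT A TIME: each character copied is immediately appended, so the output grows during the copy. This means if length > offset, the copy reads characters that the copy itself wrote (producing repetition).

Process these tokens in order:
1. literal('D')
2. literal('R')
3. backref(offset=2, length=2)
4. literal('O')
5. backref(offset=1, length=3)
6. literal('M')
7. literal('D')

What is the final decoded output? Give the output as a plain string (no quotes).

Answer: DRDROOOOMD

Derivation:
Token 1: literal('D'). Output: "D"
Token 2: literal('R'). Output: "DR"
Token 3: backref(off=2, len=2). Copied 'DR' from pos 0. Output: "DRDR"
Token 4: literal('O'). Output: "DRDRO"
Token 5: backref(off=1, len=3) (overlapping!). Copied 'OOO' from pos 4. Output: "DRDROOOO"
Token 6: literal('M'). Output: "DRDROOOOM"
Token 7: literal('D'). Output: "DRDROOOOMD"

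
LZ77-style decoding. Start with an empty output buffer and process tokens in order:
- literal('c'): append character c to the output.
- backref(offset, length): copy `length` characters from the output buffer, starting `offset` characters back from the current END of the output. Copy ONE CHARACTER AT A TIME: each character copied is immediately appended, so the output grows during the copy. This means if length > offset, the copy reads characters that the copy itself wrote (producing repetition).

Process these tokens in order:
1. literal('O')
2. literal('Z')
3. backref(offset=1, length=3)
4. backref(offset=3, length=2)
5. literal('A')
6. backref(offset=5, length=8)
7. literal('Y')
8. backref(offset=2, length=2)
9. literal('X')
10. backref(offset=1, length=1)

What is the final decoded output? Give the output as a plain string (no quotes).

Token 1: literal('O'). Output: "O"
Token 2: literal('Z'). Output: "OZ"
Token 3: backref(off=1, len=3) (overlapping!). Copied 'ZZZ' from pos 1. Output: "OZZZZ"
Token 4: backref(off=3, len=2). Copied 'ZZ' from pos 2. Output: "OZZZZZZ"
Token 5: literal('A'). Output: "OZZZZZZA"
Token 6: backref(off=5, len=8) (overlapping!). Copied 'ZZZZAZZZ' from pos 3. Output: "OZZZZZZAZZZZAZZZ"
Token 7: literal('Y'). Output: "OZZZZZZAZZZZAZZZY"
Token 8: backref(off=2, len=2). Copied 'ZY' from pos 15. Output: "OZZZZZZAZZZZAZZZYZY"
Token 9: literal('X'). Output: "OZZZZZZAZZZZAZZZYZYX"
Token 10: backref(off=1, len=1). Copied 'X' from pos 19. Output: "OZZZZZZAZZZZAZZZYZYXX"

Answer: OZZZZZZAZZZZAZZZYZYXX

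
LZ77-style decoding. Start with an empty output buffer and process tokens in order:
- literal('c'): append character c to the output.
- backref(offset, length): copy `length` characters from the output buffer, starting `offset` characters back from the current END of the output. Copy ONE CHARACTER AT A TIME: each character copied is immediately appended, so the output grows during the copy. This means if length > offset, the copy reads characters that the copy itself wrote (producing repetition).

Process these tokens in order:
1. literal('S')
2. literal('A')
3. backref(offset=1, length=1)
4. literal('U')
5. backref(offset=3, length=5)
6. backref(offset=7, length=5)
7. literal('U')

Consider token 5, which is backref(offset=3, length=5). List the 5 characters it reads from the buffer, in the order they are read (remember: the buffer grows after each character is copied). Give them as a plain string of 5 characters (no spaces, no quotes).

Answer: AAUAA

Derivation:
Token 1: literal('S'). Output: "S"
Token 2: literal('A'). Output: "SA"
Token 3: backref(off=1, len=1). Copied 'A' from pos 1. Output: "SAA"
Token 4: literal('U'). Output: "SAAU"
Token 5: backref(off=3, len=5). Buffer before: "SAAU" (len 4)
  byte 1: read out[1]='A', append. Buffer now: "SAAUA"
  byte 2: read out[2]='A', append. Buffer now: "SAAUAA"
  byte 3: read out[3]='U', append. Buffer now: "SAAUAAU"
  byte 4: read out[4]='A', append. Buffer now: "SAAUAAUA"
  byte 5: read out[5]='A', append. Buffer now: "SAAUAAUAA"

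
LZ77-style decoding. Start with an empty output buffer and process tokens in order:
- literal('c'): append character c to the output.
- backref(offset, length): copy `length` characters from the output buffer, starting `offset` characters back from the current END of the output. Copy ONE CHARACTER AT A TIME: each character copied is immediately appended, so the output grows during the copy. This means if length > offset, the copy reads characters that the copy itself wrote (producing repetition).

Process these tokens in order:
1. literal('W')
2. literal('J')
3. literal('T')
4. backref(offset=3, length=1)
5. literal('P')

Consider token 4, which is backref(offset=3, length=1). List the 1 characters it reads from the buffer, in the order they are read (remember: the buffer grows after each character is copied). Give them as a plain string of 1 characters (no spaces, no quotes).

Answer: W

Derivation:
Token 1: literal('W'). Output: "W"
Token 2: literal('J'). Output: "WJ"
Token 3: literal('T'). Output: "WJT"
Token 4: backref(off=3, len=1). Buffer before: "WJT" (len 3)
  byte 1: read out[0]='W', append. Buffer now: "WJTW"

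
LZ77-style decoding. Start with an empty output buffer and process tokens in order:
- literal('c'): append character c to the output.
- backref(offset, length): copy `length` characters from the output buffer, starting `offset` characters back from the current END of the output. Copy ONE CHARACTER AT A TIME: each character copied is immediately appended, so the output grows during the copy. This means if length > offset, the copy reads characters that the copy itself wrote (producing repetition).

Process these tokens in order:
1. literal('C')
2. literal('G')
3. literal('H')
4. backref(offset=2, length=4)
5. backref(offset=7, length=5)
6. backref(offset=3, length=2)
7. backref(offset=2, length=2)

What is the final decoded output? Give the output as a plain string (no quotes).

Token 1: literal('C'). Output: "C"
Token 2: literal('G'). Output: "CG"
Token 3: literal('H'). Output: "CGH"
Token 4: backref(off=2, len=4) (overlapping!). Copied 'GHGH' from pos 1. Output: "CGHGHGH"
Token 5: backref(off=7, len=5). Copied 'CGHGH' from pos 0. Output: "CGHGHGHCGHGH"
Token 6: backref(off=3, len=2). Copied 'HG' from pos 9. Output: "CGHGHGHCGHGHHG"
Token 7: backref(off=2, len=2). Copied 'HG' from pos 12. Output: "CGHGHGHCGHGHHGHG"

Answer: CGHGHGHCGHGHHGHG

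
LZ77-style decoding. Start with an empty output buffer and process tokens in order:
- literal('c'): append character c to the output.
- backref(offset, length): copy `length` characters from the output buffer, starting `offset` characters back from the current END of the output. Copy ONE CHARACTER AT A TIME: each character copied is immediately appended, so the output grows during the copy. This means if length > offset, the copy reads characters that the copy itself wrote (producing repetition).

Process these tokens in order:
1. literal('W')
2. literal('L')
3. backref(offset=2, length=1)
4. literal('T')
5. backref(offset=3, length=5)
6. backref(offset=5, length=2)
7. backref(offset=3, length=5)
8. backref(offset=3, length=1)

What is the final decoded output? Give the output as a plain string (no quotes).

Answer: WLWTLWTLWLWWLWWLW

Derivation:
Token 1: literal('W'). Output: "W"
Token 2: literal('L'). Output: "WL"
Token 3: backref(off=2, len=1). Copied 'W' from pos 0. Output: "WLW"
Token 4: literal('T'). Output: "WLWT"
Token 5: backref(off=3, len=5) (overlapping!). Copied 'LWTLW' from pos 1. Output: "WLWTLWTLW"
Token 6: backref(off=5, len=2). Copied 'LW' from pos 4. Output: "WLWTLWTLWLW"
Token 7: backref(off=3, len=5) (overlapping!). Copied 'WLWWL' from pos 8. Output: "WLWTLWTLWLWWLWWL"
Token 8: backref(off=3, len=1). Copied 'W' from pos 13. Output: "WLWTLWTLWLWWLWWLW"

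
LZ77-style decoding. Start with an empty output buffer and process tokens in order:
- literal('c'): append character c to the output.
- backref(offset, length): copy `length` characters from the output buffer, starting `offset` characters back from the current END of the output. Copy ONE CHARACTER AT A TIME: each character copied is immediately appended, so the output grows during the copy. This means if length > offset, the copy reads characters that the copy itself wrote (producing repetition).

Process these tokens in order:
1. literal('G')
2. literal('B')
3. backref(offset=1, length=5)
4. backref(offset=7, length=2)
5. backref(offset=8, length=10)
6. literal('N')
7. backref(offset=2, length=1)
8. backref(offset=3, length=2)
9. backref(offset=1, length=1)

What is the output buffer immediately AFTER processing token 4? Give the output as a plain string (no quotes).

Token 1: literal('G'). Output: "G"
Token 2: literal('B'). Output: "GB"
Token 3: backref(off=1, len=5) (overlapping!). Copied 'BBBBB' from pos 1. Output: "GBBBBBB"
Token 4: backref(off=7, len=2). Copied 'GB' from pos 0. Output: "GBBBBBBGB"

Answer: GBBBBBBGB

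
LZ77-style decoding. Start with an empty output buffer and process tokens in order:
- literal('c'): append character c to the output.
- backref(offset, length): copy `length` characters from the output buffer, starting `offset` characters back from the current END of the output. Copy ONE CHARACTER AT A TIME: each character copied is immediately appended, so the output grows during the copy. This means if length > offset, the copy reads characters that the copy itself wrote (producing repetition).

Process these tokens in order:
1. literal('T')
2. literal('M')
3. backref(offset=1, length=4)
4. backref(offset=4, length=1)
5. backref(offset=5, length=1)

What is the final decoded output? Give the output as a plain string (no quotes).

Answer: TMMMMMMM

Derivation:
Token 1: literal('T'). Output: "T"
Token 2: literal('M'). Output: "TM"
Token 3: backref(off=1, len=4) (overlapping!). Copied 'MMMM' from pos 1. Output: "TMMMMM"
Token 4: backref(off=4, len=1). Copied 'M' from pos 2. Output: "TMMMMMM"
Token 5: backref(off=5, len=1). Copied 'M' from pos 2. Output: "TMMMMMMM"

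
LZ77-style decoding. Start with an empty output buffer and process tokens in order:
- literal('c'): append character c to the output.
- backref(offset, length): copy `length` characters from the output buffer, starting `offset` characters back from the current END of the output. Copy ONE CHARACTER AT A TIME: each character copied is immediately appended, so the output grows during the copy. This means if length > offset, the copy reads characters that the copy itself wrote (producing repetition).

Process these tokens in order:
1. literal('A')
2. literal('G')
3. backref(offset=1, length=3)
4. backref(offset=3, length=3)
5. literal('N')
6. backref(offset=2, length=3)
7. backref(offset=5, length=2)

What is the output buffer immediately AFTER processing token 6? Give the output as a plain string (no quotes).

Answer: AGGGGGGGNGNG

Derivation:
Token 1: literal('A'). Output: "A"
Token 2: literal('G'). Output: "AG"
Token 3: backref(off=1, len=3) (overlapping!). Copied 'GGG' from pos 1. Output: "AGGGG"
Token 4: backref(off=3, len=3). Copied 'GGG' from pos 2. Output: "AGGGGGGG"
Token 5: literal('N'). Output: "AGGGGGGGN"
Token 6: backref(off=2, len=3) (overlapping!). Copied 'GNG' from pos 7. Output: "AGGGGGGGNGNG"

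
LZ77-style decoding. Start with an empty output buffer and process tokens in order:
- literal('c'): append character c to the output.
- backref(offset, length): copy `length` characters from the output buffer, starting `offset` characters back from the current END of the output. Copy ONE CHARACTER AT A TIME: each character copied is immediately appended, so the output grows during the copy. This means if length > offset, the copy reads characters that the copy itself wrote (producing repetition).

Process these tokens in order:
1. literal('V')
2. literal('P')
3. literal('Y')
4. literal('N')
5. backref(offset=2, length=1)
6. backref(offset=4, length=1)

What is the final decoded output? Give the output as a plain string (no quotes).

Token 1: literal('V'). Output: "V"
Token 2: literal('P'). Output: "VP"
Token 3: literal('Y'). Output: "VPY"
Token 4: literal('N'). Output: "VPYN"
Token 5: backref(off=2, len=1). Copied 'Y' from pos 2. Output: "VPYNY"
Token 6: backref(off=4, len=1). Copied 'P' from pos 1. Output: "VPYNYP"

Answer: VPYNYP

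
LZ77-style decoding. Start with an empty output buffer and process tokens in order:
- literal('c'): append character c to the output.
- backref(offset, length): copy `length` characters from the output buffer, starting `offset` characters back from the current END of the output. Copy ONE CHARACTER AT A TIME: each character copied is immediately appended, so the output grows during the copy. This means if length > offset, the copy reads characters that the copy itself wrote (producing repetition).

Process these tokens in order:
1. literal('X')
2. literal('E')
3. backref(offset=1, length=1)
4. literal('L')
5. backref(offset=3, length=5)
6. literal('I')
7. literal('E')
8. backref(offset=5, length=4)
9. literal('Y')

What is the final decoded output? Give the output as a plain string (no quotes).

Answer: XEELEELEEIELEEIY

Derivation:
Token 1: literal('X'). Output: "X"
Token 2: literal('E'). Output: "XE"
Token 3: backref(off=1, len=1). Copied 'E' from pos 1. Output: "XEE"
Token 4: literal('L'). Output: "XEEL"
Token 5: backref(off=3, len=5) (overlapping!). Copied 'EELEE' from pos 1. Output: "XEELEELEE"
Token 6: literal('I'). Output: "XEELEELEEI"
Token 7: literal('E'). Output: "XEELEELEEIE"
Token 8: backref(off=5, len=4). Copied 'LEEI' from pos 6. Output: "XEELEELEEIELEEI"
Token 9: literal('Y'). Output: "XEELEELEEIELEEIY"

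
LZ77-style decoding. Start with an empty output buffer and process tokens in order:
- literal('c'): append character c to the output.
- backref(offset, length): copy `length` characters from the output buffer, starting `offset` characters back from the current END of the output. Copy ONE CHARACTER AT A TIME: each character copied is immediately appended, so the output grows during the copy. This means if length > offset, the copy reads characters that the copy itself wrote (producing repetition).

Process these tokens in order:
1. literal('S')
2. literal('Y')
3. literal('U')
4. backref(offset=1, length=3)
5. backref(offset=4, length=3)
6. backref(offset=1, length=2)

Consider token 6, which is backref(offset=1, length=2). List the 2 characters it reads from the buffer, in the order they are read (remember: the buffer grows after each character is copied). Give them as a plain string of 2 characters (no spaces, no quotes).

Token 1: literal('S'). Output: "S"
Token 2: literal('Y'). Output: "SY"
Token 3: literal('U'). Output: "SYU"
Token 4: backref(off=1, len=3) (overlapping!). Copied 'UUU' from pos 2. Output: "SYUUUU"
Token 5: backref(off=4, len=3). Copied 'UUU' from pos 2. Output: "SYUUUUUUU"
Token 6: backref(off=1, len=2). Buffer before: "SYUUUUUUU" (len 9)
  byte 1: read out[8]='U', append. Buffer now: "SYUUUUUUUU"
  byte 2: read out[9]='U', append. Buffer now: "SYUUUUUUUUU"

Answer: UU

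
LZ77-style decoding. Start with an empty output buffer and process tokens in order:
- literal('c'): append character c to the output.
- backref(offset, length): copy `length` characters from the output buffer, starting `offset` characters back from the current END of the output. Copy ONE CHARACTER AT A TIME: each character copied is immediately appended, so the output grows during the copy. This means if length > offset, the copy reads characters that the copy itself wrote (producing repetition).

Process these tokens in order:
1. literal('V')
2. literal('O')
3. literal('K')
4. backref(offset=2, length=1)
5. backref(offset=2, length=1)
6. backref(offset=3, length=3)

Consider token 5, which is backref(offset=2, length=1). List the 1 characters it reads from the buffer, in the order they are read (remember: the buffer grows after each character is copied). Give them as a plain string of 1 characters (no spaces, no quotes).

Token 1: literal('V'). Output: "V"
Token 2: literal('O'). Output: "VO"
Token 3: literal('K'). Output: "VOK"
Token 4: backref(off=2, len=1). Copied 'O' from pos 1. Output: "VOKO"
Token 5: backref(off=2, len=1). Buffer before: "VOKO" (len 4)
  byte 1: read out[2]='K', append. Buffer now: "VOKOK"

Answer: K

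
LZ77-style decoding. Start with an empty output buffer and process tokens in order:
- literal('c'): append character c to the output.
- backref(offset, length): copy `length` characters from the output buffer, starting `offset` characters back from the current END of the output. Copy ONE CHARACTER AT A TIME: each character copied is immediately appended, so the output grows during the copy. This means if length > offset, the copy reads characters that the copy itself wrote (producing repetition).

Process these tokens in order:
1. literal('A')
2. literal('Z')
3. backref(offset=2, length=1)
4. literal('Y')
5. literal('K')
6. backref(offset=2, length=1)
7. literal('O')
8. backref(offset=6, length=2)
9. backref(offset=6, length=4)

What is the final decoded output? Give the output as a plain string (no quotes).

Token 1: literal('A'). Output: "A"
Token 2: literal('Z'). Output: "AZ"
Token 3: backref(off=2, len=1). Copied 'A' from pos 0. Output: "AZA"
Token 4: literal('Y'). Output: "AZAY"
Token 5: literal('K'). Output: "AZAYK"
Token 6: backref(off=2, len=1). Copied 'Y' from pos 3. Output: "AZAYKY"
Token 7: literal('O'). Output: "AZAYKYO"
Token 8: backref(off=6, len=2). Copied 'ZA' from pos 1. Output: "AZAYKYOZA"
Token 9: backref(off=6, len=4). Copied 'YKYO' from pos 3. Output: "AZAYKYOZAYKYO"

Answer: AZAYKYOZAYKYO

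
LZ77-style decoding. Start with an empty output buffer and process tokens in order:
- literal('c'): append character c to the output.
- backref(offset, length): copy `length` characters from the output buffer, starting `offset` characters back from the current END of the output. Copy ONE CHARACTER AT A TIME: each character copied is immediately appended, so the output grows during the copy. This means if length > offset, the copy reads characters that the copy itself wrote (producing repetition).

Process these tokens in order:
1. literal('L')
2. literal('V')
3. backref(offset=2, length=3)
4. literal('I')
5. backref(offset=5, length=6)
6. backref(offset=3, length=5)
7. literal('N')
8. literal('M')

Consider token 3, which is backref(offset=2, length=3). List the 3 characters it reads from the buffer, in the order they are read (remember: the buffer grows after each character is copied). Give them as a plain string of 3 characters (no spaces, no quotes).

Answer: LVL

Derivation:
Token 1: literal('L'). Output: "L"
Token 2: literal('V'). Output: "LV"
Token 3: backref(off=2, len=3). Buffer before: "LV" (len 2)
  byte 1: read out[0]='L', append. Buffer now: "LVL"
  byte 2: read out[1]='V', append. Buffer now: "LVLV"
  byte 3: read out[2]='L', append. Buffer now: "LVLVL"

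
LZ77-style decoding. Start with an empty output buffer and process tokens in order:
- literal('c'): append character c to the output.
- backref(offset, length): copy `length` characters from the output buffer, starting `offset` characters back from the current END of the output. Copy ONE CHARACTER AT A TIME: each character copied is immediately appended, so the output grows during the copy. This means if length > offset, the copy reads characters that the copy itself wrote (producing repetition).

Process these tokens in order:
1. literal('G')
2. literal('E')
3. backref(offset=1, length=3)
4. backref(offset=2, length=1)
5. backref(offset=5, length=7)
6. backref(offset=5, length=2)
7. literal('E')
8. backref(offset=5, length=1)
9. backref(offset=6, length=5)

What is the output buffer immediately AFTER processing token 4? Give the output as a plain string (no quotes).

Token 1: literal('G'). Output: "G"
Token 2: literal('E'). Output: "GE"
Token 3: backref(off=1, len=3) (overlapping!). Copied 'EEE' from pos 1. Output: "GEEEE"
Token 4: backref(off=2, len=1). Copied 'E' from pos 3. Output: "GEEEEE"

Answer: GEEEEE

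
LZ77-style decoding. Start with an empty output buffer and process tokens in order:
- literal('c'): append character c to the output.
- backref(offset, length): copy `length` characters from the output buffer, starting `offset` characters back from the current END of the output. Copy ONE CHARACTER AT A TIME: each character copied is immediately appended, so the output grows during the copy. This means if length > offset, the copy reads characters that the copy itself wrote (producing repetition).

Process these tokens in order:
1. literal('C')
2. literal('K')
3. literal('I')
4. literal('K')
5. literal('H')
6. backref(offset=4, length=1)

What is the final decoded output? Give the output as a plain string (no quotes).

Token 1: literal('C'). Output: "C"
Token 2: literal('K'). Output: "CK"
Token 3: literal('I'). Output: "CKI"
Token 4: literal('K'). Output: "CKIK"
Token 5: literal('H'). Output: "CKIKH"
Token 6: backref(off=4, len=1). Copied 'K' from pos 1. Output: "CKIKHK"

Answer: CKIKHK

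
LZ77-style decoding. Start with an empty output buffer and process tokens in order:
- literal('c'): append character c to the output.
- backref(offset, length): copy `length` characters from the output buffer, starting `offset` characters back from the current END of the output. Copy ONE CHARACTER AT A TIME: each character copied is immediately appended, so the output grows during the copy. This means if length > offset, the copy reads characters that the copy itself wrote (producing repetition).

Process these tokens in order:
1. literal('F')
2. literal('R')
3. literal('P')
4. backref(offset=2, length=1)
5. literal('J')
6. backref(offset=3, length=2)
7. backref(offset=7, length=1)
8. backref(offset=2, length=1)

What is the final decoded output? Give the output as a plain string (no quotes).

Answer: FRPRJPRFR

Derivation:
Token 1: literal('F'). Output: "F"
Token 2: literal('R'). Output: "FR"
Token 3: literal('P'). Output: "FRP"
Token 4: backref(off=2, len=1). Copied 'R' from pos 1. Output: "FRPR"
Token 5: literal('J'). Output: "FRPRJ"
Token 6: backref(off=3, len=2). Copied 'PR' from pos 2. Output: "FRPRJPR"
Token 7: backref(off=7, len=1). Copied 'F' from pos 0. Output: "FRPRJPRF"
Token 8: backref(off=2, len=1). Copied 'R' from pos 6. Output: "FRPRJPRFR"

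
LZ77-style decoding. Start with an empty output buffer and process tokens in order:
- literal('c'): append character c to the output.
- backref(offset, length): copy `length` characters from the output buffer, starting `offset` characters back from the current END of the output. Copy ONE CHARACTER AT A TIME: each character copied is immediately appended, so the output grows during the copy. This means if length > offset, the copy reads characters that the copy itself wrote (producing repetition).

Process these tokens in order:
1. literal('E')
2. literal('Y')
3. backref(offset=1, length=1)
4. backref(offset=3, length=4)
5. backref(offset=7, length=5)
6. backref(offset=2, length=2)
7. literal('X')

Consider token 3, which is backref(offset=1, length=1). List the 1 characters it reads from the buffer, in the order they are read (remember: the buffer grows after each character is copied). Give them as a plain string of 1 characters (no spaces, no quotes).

Token 1: literal('E'). Output: "E"
Token 2: literal('Y'). Output: "EY"
Token 3: backref(off=1, len=1). Buffer before: "EY" (len 2)
  byte 1: read out[1]='Y', append. Buffer now: "EYY"

Answer: Y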